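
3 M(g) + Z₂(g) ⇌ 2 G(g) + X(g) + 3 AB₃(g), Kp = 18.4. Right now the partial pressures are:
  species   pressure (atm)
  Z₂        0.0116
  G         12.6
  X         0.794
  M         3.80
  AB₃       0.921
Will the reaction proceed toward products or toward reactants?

to the left

Qp = P(G)²·P(X)·P(AB₃)³ / (P(M)³·P(Z₂)) = (12.6)²·(0.794)·(0.921)³ / ((3.80)³·(0.0116)) = 155
Qp = 155 > Kp = 18.4, so the reverse reaction proceeds.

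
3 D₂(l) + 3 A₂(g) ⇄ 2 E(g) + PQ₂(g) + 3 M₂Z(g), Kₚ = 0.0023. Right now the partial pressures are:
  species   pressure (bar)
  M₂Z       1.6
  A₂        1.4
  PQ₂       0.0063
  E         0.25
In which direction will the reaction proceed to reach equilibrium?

to the right

(D₂ is a pure liquid — omitted from Qₚ.)
Qₚ = P(E)²·P(PQ₂)·P(M₂Z)³ / P(A₂)³ = (0.25)²·(0.0063)·(1.6)³ / (1.4)³ = 5.9×10⁻⁴
Qₚ = 5.9×10⁻⁴ < Kₚ = 0.0023, so the forward reaction proceeds.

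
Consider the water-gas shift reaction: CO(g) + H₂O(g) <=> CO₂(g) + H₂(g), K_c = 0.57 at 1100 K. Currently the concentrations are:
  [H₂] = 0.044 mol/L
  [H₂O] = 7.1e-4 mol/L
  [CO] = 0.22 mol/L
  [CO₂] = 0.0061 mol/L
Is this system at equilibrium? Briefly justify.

Q_c = [CO₂]·[H₂] / ([CO]·[H₂O]) = (0.0061)·(0.044) / ((0.22)·(7.1e-4)) = 1.7
Q_c = 1.7 > K_c = 0.57: net reverse reaction.

no; Q > K, reaction proceeds in reverse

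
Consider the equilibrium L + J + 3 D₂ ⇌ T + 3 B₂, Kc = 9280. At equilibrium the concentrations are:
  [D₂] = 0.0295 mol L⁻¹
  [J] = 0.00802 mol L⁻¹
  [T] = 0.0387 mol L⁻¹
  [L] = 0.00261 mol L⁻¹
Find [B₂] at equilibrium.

At equilibrium, Kc = [T]·[B₂]³ / ([L]·[J]·[D₂]³) = 9280.
(0.0387)·([B₂])³ / ((0.00261)·(0.00802)·(0.0295)³) = 9280
[B₂]³ = 1.29e-4 ⇒ [B₂] = 0.0505 mol L⁻¹

[B₂] = 0.0505 mol L⁻¹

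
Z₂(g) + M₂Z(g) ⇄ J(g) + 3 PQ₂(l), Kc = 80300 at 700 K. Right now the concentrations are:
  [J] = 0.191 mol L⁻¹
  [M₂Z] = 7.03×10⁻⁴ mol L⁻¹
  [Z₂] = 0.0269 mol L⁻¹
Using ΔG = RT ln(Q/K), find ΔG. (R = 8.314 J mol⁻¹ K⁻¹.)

(PQ₂ is a pure liquid — omitted from Qc.)
Qc = [J] / ([Z₂]·[M₂Z]) = (0.191) / ((0.0269)·(7.03×10⁻⁴)) = 10100
ΔG = RT ln(Qc/Kc) = (8.314 J mol⁻¹ K⁻¹)(700 K) × ln(10100/80300)
   = (5.820 kJ/mol)(-2.073) = -12.1 kJ/mol
ΔG < 0, so the forward reaction is spontaneous (proceeds forward).

ΔG = -12.1 kJ/mol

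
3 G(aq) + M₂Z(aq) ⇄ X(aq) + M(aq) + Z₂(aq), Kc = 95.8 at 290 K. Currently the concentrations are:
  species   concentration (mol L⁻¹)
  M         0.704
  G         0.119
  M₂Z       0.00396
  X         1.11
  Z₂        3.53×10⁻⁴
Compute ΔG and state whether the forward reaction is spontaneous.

Qc = [X]·[M]·[Z₂] / ([G]³·[M₂Z]) = (1.11)·(0.704)·(3.53×10⁻⁴) / ((0.119)³·(0.00396)) = 41.3
ΔG = RT ln(Qc/Kc) = (8.314 J mol⁻¹ K⁻¹)(290 K) × ln(41.3/95.8)
   = (2.411 kJ/mol)(-0.8414) = -2.03 kJ/mol
ΔG < 0, so the forward reaction is spontaneous (proceeds forward).

ΔG = -2.03 kJ/mol; the forward reaction is spontaneous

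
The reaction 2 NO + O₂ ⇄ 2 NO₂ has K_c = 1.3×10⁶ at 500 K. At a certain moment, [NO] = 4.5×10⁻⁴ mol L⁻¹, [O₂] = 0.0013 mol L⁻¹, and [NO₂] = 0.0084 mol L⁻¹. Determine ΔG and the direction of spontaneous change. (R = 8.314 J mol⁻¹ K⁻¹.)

Q_c = [NO₂]² / ([NO]²·[O₂]) = (0.0084)² / ((4.5×10⁻⁴)²·(0.0013)) = 2.68×10⁵
ΔG = RT ln(Q_c/K_c) = (8.314 J mol⁻¹ K⁻¹)(500 K) × ln(2.68×10⁵/1.3×10⁶)
   = (4.157 kJ/mol)(-1.579) = -6.56 kJ/mol
ΔG < 0, so the forward reaction is spontaneous (proceeds forward).

ΔG = -6.56 kJ/mol; the forward reaction is spontaneous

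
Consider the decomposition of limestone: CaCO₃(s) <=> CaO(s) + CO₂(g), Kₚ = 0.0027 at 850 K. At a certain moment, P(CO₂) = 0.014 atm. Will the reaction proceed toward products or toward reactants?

(CaCO₃, CaO are pure solids — omitted from Qₚ.)
Qₚ = P(CO₂) = 0.014
Qₚ = 0.014 > Kₚ = 0.0027, so the reverse reaction proceeds.

reverse (toward reactants)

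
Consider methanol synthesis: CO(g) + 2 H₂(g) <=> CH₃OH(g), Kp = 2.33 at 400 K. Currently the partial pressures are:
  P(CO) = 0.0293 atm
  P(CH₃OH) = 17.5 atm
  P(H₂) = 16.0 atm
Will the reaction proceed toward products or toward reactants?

no net change (already at equilibrium)

Qp = P(CH₃OH) / (P(CO)·P(H₂)²) = (17.5) / ((0.0293)·(16.0)²) = 2.33
Qp = 2.33 = Kp, so the system is already at equilibrium.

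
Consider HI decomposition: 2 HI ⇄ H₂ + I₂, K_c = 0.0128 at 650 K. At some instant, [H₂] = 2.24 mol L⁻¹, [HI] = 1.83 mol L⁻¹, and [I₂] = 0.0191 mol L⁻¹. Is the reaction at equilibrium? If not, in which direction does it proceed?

Q_c = [H₂]·[I₂] / [HI]² = (2.24)·(0.0191) / (1.83)² = 0.0128
Q_c = 0.0128 = K_c, so the system is already at equilibrium.

no net change (already at equilibrium)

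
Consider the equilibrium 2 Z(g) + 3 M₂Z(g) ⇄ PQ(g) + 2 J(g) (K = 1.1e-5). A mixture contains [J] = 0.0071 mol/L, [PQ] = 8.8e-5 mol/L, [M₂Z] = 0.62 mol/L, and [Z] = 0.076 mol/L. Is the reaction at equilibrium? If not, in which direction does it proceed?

Q = [PQ]·[J]² / ([Z]²·[M₂Z]³) = (8.8e-5)·(0.0071)² / ((0.076)²·(0.62)³) = 3.2e-6
Q = 3.2e-6 < K = 1.1e-5, so the forward reaction proceeds.

toward products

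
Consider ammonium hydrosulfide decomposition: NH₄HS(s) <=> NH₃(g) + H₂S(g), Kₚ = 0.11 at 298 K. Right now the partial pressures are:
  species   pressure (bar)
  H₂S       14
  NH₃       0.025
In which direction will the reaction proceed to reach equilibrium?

in the reverse direction

(NH₄HS is a pure solid — omitted from Qₚ.)
Qₚ = P(NH₃)·P(H₂S) = (0.025)·(14) = 0.35
Qₚ = 0.35 > Kₚ = 0.11, so the reverse reaction proceeds.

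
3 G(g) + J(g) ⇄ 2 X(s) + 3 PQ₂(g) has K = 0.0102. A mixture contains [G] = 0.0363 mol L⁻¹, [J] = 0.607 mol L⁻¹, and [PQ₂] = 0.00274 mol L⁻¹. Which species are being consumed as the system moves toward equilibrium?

(X is a pure solid — omitted from Q.)
Q = [PQ₂]³ / ([G]³·[J]) = (0.00274)³ / ((0.0363)³·(0.607)) = 7.09×10⁻⁴
Q = 7.09×10⁻⁴ < K = 0.0102: net forward reaction.

G, J (reactants)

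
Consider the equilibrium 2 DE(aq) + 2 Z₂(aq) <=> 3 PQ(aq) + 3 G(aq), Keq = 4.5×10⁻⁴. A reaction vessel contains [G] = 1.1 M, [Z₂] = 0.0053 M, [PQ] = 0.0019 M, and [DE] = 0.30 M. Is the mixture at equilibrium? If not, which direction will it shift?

Q = [PQ]³·[G]³ / ([DE]²·[Z₂]²) = (0.0019)³·(1.1)³ / ((0.30)²·(0.0053)²) = 0.0036
Q = 0.0036 > Keq = 4.5×10⁻⁴: net reverse reaction.

no; Q > K, reaction proceeds in reverse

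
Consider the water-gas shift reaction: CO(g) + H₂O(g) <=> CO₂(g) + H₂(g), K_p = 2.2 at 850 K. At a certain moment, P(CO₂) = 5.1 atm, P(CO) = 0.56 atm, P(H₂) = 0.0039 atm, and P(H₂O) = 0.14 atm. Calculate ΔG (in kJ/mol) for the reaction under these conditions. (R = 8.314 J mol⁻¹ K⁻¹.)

ΔG = -15.3 kJ/mol

Q_p = P(CO₂)·P(H₂) / (P(CO)·P(H₂O)) = (5.1)·(0.0039) / ((0.56)·(0.14)) = 0.254
ΔG = RT ln(Q_p/K_p) = (8.314 J mol⁻¹ K⁻¹)(850 K) × ln(0.254/2.2)
   = (7.067 kJ/mol)(-2.159) = -15.3 kJ/mol
ΔG < 0, so the forward reaction is spontaneous (proceeds forward).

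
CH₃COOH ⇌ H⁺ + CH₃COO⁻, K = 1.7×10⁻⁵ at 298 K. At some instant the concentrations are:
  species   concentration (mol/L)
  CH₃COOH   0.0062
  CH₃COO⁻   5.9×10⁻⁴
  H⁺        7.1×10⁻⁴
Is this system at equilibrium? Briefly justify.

Q = [H⁺]·[CH₃COO⁻] / [CH₃COOH] = (7.1×10⁻⁴)·(5.9×10⁻⁴) / (0.0062) = 6.8×10⁻⁵
Q = 6.8×10⁻⁵ > K = 1.7×10⁻⁵: net reverse reaction.

no; Q > K, reaction proceeds in reverse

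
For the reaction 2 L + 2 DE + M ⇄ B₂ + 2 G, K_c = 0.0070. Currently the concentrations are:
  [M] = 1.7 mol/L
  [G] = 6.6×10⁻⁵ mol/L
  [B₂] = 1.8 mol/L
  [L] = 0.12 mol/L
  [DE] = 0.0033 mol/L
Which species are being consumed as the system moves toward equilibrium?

Q_c = [B₂]·[G]² / ([L]²·[DE]²·[M]) = (1.8)·(6.6×10⁻⁵)² / ((0.12)²·(0.0033)²·(1.7)) = 0.029
Q_c = 0.029 > K_c = 0.0070: net reverse reaction.

B₂, G (products)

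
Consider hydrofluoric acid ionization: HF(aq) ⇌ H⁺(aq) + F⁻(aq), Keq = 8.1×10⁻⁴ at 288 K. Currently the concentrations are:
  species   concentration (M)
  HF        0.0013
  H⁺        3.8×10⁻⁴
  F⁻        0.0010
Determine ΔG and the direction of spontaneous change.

Q = [H⁺]·[F⁻] / [HF] = (3.8×10⁻⁴)·(0.0010) / (0.0013) = 2.92×10⁻⁴
ΔG = RT ln(Q/Keq) = (8.314 J mol⁻¹ K⁻¹)(288 K) × ln(2.92×10⁻⁴/8.1×10⁻⁴)
   = (2.394 kJ/mol)(-1.020) = -2.44 kJ/mol
ΔG < 0, so the forward reaction is spontaneous (proceeds forward).

ΔG = -2.44 kJ/mol; the forward reaction is spontaneous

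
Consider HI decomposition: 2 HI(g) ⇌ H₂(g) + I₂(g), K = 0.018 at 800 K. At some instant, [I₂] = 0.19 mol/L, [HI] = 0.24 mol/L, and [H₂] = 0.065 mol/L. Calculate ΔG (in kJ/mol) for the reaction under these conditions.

Q = [H₂]·[I₂] / [HI]² = (0.065)·(0.19) / (0.24)² = 0.214
ΔG = RT ln(Q/K) = (8.314 J mol⁻¹ K⁻¹)(800 K) × ln(0.214/0.018)
   = (6.651 kJ/mol)(2.476) = 16.5 kJ/mol
ΔG > 0, so the forward reaction is non-spontaneous (proceeds in reverse).

ΔG = 16.5 kJ/mol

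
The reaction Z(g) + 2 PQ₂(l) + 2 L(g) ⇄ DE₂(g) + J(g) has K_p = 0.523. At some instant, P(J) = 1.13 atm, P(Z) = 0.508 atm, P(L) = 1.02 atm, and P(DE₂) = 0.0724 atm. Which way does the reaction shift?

to the right

(PQ₂ is a pure liquid — omitted from Q_p.)
Q_p = P(DE₂)·P(J) / (P(Z)·P(L)²) = (0.0724)·(1.13) / ((0.508)·(1.02)²) = 0.155
Q_p = 0.155 < K_p = 0.523, so the forward reaction proceeds.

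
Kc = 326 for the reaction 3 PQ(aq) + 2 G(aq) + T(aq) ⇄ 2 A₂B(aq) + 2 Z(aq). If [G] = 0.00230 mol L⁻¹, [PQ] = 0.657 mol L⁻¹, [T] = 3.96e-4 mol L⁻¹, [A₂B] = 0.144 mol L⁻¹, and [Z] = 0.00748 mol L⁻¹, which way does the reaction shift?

reverse (toward reactants)

Qc = [A₂B]²·[Z]² / ([PQ]³·[G]²·[T]) = (0.144)²·(0.00748)² / ((0.657)³·(0.00230)²·(3.96e-4)) = 1950
Qc = 1950 > Kc = 326, so the reverse reaction proceeds.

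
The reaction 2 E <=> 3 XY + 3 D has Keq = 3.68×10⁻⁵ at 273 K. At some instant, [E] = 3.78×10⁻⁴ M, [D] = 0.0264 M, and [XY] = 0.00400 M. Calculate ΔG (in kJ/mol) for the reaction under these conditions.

ΔG = -3.40 kJ/mol

Q = [XY]³·[D]³ / [E]² = (0.00400)³·(0.0264)³ / (3.78×10⁻⁴)² = 8.24×10⁻⁶
ΔG = RT ln(Q/Keq) = (8.314 J mol⁻¹ K⁻¹)(273 K) × ln(8.24×10⁻⁶/3.68×10⁻⁵)
   = (2.270 kJ/mol)(-1.496) = -3.40 kJ/mol
ΔG < 0, so the forward reaction is spontaneous (proceeds forward).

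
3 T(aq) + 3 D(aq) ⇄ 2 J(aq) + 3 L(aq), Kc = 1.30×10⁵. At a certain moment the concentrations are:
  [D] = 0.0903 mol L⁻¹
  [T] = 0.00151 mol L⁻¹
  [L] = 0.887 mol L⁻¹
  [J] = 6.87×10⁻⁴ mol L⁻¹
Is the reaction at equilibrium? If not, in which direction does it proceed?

Qc = [J]²·[L]³ / ([T]³·[D]³) = (6.87×10⁻⁴)²·(0.887)³ / ((0.00151)³·(0.0903)³) = 1.30×10⁵
Qc = 1.30×10⁵ = Kc, so the system is already at equilibrium.

at equilibrium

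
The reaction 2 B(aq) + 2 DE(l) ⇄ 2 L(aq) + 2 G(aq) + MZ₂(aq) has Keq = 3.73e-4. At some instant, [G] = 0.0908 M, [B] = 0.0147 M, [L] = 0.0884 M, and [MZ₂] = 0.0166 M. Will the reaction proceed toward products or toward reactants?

in the reverse direction

(DE is a pure liquid — omitted from Q.)
Q = [L]²·[G]²·[MZ₂] / [B]² = (0.0884)²·(0.0908)²·(0.0166) / (0.0147)² = 0.00495
Q = 0.00495 > Keq = 3.73e-4, so the reverse reaction proceeds.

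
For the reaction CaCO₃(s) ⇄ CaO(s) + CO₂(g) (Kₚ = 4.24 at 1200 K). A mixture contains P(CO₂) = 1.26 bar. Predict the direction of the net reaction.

(CaCO₃, CaO are pure solids — omitted from Qₚ.)
Qₚ = P(CO₂) = 1.26
Qₚ = 1.26 < Kₚ = 4.24, so the forward reaction proceeds.

to the right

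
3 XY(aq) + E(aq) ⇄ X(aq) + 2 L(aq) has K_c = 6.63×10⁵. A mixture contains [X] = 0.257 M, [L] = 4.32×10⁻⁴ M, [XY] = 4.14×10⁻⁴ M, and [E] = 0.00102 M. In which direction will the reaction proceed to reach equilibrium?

no net change (already at equilibrium)

Q_c = [X]·[L]² / ([XY]³·[E]) = (0.257)·(4.32×10⁻⁴)² / ((4.14×10⁻⁴)³·(0.00102)) = 6.63×10⁵
Q_c = 6.63×10⁵ = K_c, so the system is already at equilibrium.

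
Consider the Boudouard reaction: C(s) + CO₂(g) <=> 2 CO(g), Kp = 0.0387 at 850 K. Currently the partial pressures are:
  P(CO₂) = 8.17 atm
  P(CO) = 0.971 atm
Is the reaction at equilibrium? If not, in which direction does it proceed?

in the reverse direction

(C is a pure solid — omitted from Qp.)
Qp = P(CO)² / P(CO₂) = (0.971)² / (8.17) = 0.115
Qp = 0.115 > Kp = 0.0387, so the reverse reaction proceeds.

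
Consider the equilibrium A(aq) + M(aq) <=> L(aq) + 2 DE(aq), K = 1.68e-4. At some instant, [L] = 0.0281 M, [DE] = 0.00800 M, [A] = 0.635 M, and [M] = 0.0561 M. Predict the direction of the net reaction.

toward products

Q = [L]·[DE]² / ([A]·[M]) = (0.0281)·(0.00800)² / ((0.635)·(0.0561)) = 5.05e-5
Q = 5.05e-5 < K = 1.68e-4, so the forward reaction proceeds.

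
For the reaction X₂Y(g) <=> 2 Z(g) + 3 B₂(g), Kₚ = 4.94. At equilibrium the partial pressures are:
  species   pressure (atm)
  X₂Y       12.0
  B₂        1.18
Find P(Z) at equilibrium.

At equilibrium, Kₚ = P(Z)²·P(B₂)³ / P(X₂Y) = 4.94.
(P(Z))²·(1.18)³ / (12.0) = 4.94
P(Z)² = 36.1 ⇒ P(Z) = 6.01 atm

P(Z) = 6.01 atm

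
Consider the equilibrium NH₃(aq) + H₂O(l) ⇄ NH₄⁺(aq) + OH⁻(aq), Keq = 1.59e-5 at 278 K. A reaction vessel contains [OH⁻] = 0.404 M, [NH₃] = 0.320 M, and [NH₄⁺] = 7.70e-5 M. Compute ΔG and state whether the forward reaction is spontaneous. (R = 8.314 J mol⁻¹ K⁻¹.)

ΔG = 4.18 kJ/mol; the forward reaction is non-spontaneous

(H₂O is a pure liquid — omitted from Q.)
Q = [NH₄⁺]·[OH⁻] / [NH₃] = (7.70e-5)·(0.404) / (0.320) = 9.72e-5
ΔG = RT ln(Q/Keq) = (8.314 J mol⁻¹ K⁻¹)(278 K) × ln(9.72e-5/1.59e-5)
   = (2.311 kJ/mol)(1.810) = 4.18 kJ/mol
ΔG > 0, so the forward reaction is non-spontaneous (proceeds in reverse).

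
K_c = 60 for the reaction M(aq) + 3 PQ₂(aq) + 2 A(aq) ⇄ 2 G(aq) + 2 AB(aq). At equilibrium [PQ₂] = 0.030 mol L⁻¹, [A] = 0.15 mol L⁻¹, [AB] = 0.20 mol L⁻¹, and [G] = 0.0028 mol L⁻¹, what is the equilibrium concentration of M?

[M] = 0.0086 mol L⁻¹

At equilibrium, K_c = [G]²·[AB]² / ([M]·[PQ₂]³·[A]²) = 60.
(0.0028)²·(0.20)² / (([M])·(0.030)³·(0.15)²) = 60
[M] = 0.00860 = 0.0086 mol L⁻¹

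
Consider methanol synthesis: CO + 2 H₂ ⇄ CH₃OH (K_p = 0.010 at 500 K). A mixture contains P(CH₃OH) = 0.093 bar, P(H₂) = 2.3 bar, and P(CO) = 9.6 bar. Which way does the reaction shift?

toward products

Q_p = P(CH₃OH) / (P(CO)·P(H₂)²) = (0.093) / ((9.6)·(2.3)²) = 0.0018
Q_p = 0.0018 < K_p = 0.010, so the forward reaction proceeds.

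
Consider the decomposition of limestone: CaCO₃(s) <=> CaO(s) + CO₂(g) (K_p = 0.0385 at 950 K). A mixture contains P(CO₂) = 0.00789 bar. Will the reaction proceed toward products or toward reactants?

(CaCO₃, CaO are pure solids — omitted from Q_p.)
Q_p = P(CO₂) = 0.00789
Q_p = 0.00789 < K_p = 0.0385, so the forward reaction proceeds.

to the right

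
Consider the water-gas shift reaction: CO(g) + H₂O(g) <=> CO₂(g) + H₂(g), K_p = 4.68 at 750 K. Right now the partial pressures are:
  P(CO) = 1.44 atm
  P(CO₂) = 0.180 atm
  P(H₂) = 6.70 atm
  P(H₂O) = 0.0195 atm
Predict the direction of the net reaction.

Q_p = P(CO₂)·P(H₂) / (P(CO)·P(H₂O)) = (0.180)·(6.70) / ((1.44)·(0.0195)) = 42.9
Q_p = 42.9 > K_p = 4.68, so the reverse reaction proceeds.

to the left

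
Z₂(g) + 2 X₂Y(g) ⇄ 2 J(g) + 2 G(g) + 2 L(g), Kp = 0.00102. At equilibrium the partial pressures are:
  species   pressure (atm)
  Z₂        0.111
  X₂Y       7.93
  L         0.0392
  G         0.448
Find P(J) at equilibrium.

At equilibrium, Kp = P(J)²·P(G)²·P(L)² / (P(Z₂)·P(X₂Y)²) = 0.00102.
(P(J))²·(0.448)²·(0.0392)² / ((0.111)·(7.93)²) = 0.00102
P(J)² = 23.1 ⇒ P(J) = 4.80 atm

P(J) = 4.80 atm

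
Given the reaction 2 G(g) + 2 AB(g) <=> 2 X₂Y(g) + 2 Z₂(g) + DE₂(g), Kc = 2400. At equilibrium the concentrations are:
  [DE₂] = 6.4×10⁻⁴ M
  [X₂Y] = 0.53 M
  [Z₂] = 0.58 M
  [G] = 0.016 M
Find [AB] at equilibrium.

At equilibrium, Kc = [X₂Y]²·[Z₂]²·[DE₂] / ([G]²·[AB]²) = 2400.
(0.53)²·(0.58)²·(6.4×10⁻⁴) / ((0.016)²·([AB])²) = 2400
[AB]² = 9.84×10⁻⁵ ⇒ [AB] = 0.0099 M

[AB] = 0.0099 M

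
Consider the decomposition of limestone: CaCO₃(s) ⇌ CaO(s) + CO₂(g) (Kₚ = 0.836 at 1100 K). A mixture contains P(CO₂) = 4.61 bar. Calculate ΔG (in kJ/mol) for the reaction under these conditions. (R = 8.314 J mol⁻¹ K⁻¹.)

(CaCO₃, CaO are pure solids — omitted from Qₚ.)
Qₚ = P(CO₂) = 4.61
ΔG = RT ln(Qₚ/Kₚ) = (8.314 J mol⁻¹ K⁻¹)(1100 K) × ln(4.61/0.836)
   = (9.145 kJ/mol)(1.707) = 15.6 kJ/mol
ΔG > 0, so the forward reaction is non-spontaneous (proceeds in reverse).

ΔG = 15.6 kJ/mol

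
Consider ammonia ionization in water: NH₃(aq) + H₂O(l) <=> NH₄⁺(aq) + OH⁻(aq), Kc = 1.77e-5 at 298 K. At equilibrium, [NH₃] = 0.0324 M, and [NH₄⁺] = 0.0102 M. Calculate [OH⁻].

(H₂O is a pure liquid — omitted from Kc.)
At equilibrium, Kc = [NH₄⁺]·[OH⁻] / [NH₃] = 1.77e-5.
(0.0102)·([OH⁻]) / (0.0324) = 1.77e-5
[OH⁻] = 5.62e-5 M

[OH⁻] = 5.62e-5 M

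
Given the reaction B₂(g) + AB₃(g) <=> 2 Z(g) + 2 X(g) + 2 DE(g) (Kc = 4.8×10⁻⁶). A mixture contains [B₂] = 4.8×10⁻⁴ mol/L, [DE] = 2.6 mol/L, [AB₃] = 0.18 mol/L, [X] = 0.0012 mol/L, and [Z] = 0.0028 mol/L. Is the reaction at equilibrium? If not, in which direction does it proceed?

to the right

Qc = [Z]²·[X]²·[DE]² / ([B₂]·[AB₃]) = (0.0028)²·(0.0012)²·(2.6)² / ((4.8×10⁻⁴)·(0.18)) = 8.8×10⁻⁷
Qc = 8.8×10⁻⁷ < Kc = 4.8×10⁻⁶, so the forward reaction proceeds.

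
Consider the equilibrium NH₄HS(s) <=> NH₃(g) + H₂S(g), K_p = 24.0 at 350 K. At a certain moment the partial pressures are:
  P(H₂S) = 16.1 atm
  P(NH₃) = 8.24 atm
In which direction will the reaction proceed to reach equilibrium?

reverse (toward reactants)

(NH₄HS is a pure solid — omitted from Q_p.)
Q_p = P(NH₃)·P(H₂S) = (8.24)·(16.1) = 133
Q_p = 133 > K_p = 24.0, so the reverse reaction proceeds.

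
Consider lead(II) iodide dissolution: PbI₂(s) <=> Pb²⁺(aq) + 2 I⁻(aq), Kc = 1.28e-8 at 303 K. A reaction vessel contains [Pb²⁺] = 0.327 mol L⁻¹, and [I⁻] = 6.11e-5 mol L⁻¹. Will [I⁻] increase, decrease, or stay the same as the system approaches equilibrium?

(PbI₂ is a pure solid — omitted from Qc.)
Qc = [Pb²⁺]·[I⁻]² = (0.327)·(6.11e-5)² = 1.22e-9
Qc = 1.22e-9 < Kc = 1.28e-8: net forward reaction.
I⁻ is a product, so it increases.

increase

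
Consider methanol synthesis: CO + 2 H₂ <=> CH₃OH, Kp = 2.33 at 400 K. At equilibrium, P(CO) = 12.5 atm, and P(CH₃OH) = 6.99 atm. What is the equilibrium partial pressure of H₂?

P(H₂) = 0.490 atm

At equilibrium, Kp = P(CH₃OH) / (P(CO)·P(H₂)²) = 2.33.
(6.99) / ((12.5)·(P(H₂))²) = 2.33
P(H₂)² = 0.240 ⇒ P(H₂) = 0.490 atm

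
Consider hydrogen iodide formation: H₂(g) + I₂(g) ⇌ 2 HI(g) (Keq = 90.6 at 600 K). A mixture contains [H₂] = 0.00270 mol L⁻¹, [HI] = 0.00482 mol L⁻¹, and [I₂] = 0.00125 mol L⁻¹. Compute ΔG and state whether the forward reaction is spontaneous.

ΔG = -12.9 kJ/mol; the forward reaction is spontaneous

Q = [HI]² / ([H₂]·[I₂]) = (0.00482)² / ((0.00270)·(0.00125)) = 6.88
ΔG = RT ln(Q/Keq) = (8.314 J mol⁻¹ K⁻¹)(600 K) × ln(6.88/90.6)
   = (4.988 kJ/mol)(-2.578) = -12.9 kJ/mol
ΔG < 0, so the forward reaction is spontaneous (proceeds forward).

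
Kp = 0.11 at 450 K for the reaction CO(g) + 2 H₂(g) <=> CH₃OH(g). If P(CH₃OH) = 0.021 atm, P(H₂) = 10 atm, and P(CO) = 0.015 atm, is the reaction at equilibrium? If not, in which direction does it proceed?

forward (toward products)

Qp = P(CH₃OH) / (P(CO)·P(H₂)²) = (0.021) / ((0.015)·(10)²) = 0.014
Qp = 0.014 < Kp = 0.11, so the forward reaction proceeds.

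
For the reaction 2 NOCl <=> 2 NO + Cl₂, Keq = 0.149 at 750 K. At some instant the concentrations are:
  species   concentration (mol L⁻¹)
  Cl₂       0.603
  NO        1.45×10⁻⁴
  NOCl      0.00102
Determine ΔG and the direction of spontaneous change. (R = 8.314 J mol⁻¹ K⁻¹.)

ΔG = -15.6 kJ/mol; the forward reaction is spontaneous

Q = [NO]²·[Cl₂] / [NOCl]² = (1.45×10⁻⁴)²·(0.603) / (0.00102)² = 0.0122
ΔG = RT ln(Q/Keq) = (8.314 J mol⁻¹ K⁻¹)(750 K) × ln(0.0122/0.149)
   = (6.236 kJ/mol)(-2.503) = -15.6 kJ/mol
ΔG < 0, so the forward reaction is spontaneous (proceeds forward).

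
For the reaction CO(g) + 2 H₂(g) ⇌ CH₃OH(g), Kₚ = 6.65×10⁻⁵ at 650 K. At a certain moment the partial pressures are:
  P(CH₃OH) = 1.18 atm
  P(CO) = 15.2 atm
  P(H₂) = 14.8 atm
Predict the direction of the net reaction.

reverse (toward reactants)

Qₚ = P(CH₃OH) / (P(CO)·P(H₂)²) = (1.18) / ((15.2)·(14.8)²) = 3.54×10⁻⁴
Qₚ = 3.54×10⁻⁴ > Kₚ = 6.65×10⁻⁵, so the reverse reaction proceeds.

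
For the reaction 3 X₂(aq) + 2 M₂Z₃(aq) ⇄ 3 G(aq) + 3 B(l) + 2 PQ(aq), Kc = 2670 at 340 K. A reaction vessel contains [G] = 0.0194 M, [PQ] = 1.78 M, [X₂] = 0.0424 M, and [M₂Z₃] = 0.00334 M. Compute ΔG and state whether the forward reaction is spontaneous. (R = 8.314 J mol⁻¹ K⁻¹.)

ΔG = 6.56 kJ/mol; the forward reaction is non-spontaneous

(B is a pure liquid — omitted from Qc.)
Qc = [G]³·[PQ]² / ([X₂]³·[M₂Z₃]²) = (0.0194)³·(1.78)² / ((0.0424)³·(0.00334)²) = 27200
ΔG = RT ln(Qc/Kc) = (8.314 J mol⁻¹ K⁻¹)(340 K) × ln(27200/2670)
   = (2.827 kJ/mol)(2.321) = 6.56 kJ/mol
ΔG > 0, so the forward reaction is non-spontaneous (proceeds in reverse).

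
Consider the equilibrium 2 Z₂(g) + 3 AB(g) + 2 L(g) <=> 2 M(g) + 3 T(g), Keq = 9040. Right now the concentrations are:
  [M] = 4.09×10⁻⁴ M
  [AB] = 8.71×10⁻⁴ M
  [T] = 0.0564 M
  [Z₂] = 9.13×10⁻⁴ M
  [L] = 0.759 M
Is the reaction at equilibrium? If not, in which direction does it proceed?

to the left

Q = [M]²·[T]³ / ([Z₂]²·[AB]³·[L]²) = (4.09×10⁻⁴)²·(0.0564)³ / ((9.13×10⁻⁴)²·(8.71×10⁻⁴)³·(0.759)²) = 94600
Q = 94600 > Keq = 9040, so the reverse reaction proceeds.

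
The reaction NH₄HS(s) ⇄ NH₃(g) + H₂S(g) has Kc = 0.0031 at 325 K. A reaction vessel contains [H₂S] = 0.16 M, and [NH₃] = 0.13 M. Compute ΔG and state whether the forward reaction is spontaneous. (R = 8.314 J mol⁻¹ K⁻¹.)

(NH₄HS is a pure solid — omitted from Qc.)
Qc = [NH₃]·[H₂S] = (0.13)·(0.16) = 0.0208
ΔG = RT ln(Qc/Kc) = (8.314 J mol⁻¹ K⁻¹)(325 K) × ln(0.0208/0.0031)
   = (2.702 kJ/mol)(1.904) = 5.14 kJ/mol
ΔG > 0, so the forward reaction is non-spontaneous (proceeds in reverse).

ΔG = 5.14 kJ/mol; the forward reaction is non-spontaneous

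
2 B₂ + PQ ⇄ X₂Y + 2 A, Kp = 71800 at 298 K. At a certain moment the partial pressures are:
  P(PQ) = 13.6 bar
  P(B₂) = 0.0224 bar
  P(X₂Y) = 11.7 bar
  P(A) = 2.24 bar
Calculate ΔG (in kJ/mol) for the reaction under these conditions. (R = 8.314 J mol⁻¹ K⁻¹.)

Qp = P(X₂Y)·P(A)² / (P(B₂)²·P(PQ)) = (11.7)·(2.24)² / ((0.0224)²·(13.6)) = 8600
ΔG = RT ln(Qp/Kp) = (8.314 J mol⁻¹ K⁻¹)(298 K) × ln(8600/71800)
   = (2.478 kJ/mol)(-2.122) = -5.26 kJ/mol
ΔG < 0, so the forward reaction is spontaneous (proceeds forward).

ΔG = -5.26 kJ/mol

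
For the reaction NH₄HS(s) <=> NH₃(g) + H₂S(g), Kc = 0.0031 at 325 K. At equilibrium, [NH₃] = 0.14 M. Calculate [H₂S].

[H₂S] = 0.022 M

(NH₄HS is a pure solid — omitted from Kc.)
At equilibrium, Kc = [NH₃]·[H₂S] = 0.0031.
(0.14)·([H₂S]) = 0.0031
[H₂S] = 0.0221 = 0.022 M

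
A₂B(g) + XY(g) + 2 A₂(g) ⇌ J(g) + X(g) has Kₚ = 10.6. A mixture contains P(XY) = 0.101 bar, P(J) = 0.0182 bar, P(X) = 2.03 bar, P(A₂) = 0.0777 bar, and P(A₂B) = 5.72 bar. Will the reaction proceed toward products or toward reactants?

Qₚ = P(J)·P(X) / (P(A₂B)·P(XY)·P(A₂)²) = (0.0182)·(2.03) / ((5.72)·(0.101)·(0.0777)²) = 10.6
Qₚ = 10.6 = Kₚ, so the system is already at equilibrium.

neither direction; the system is at equilibrium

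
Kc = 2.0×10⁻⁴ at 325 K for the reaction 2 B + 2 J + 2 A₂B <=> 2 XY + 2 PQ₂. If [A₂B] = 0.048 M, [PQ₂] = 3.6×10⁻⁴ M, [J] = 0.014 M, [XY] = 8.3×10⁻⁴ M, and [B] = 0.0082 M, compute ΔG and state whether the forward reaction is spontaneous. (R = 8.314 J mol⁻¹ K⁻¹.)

Qc = [XY]²·[PQ₂]² / ([B]²·[J]²·[A₂B]²) = (8.3×10⁻⁴)²·(3.6×10⁻⁴)² / ((0.0082)²·(0.014)²·(0.048)²) = 0.00294
ΔG = RT ln(Qc/Kc) = (8.314 J mol⁻¹ K⁻¹)(325 K) × ln(0.00294/2.0×10⁻⁴)
   = (2.702 kJ/mol)(2.688) = 7.26 kJ/mol
ΔG > 0, so the forward reaction is non-spontaneous (proceeds in reverse).

ΔG = 7.26 kJ/mol; the forward reaction is non-spontaneous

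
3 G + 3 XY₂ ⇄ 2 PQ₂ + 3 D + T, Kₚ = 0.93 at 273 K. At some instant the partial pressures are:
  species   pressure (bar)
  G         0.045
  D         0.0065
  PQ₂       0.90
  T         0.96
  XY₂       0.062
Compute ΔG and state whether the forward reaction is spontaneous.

Qₚ = P(PQ₂)²·P(D)³·P(T) / (P(G)³·P(XY₂)³) = (0.90)²·(0.0065)³·(0.96) / ((0.045)³·(0.062)³) = 9.83
ΔG = RT ln(Qₚ/Kₚ) = (8.314 J mol⁻¹ K⁻¹)(273 K) × ln(9.83/0.93)
   = (2.270 kJ/mol)(2.358) = 5.35 kJ/mol
ΔG > 0, so the forward reaction is non-spontaneous (proceeds in reverse).

ΔG = 5.35 kJ/mol; the forward reaction is non-spontaneous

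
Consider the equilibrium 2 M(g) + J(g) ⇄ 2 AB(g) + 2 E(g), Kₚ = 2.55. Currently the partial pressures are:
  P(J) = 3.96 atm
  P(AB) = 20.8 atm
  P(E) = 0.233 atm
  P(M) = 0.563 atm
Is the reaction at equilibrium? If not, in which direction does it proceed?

toward reactants

Qₚ = P(AB)²·P(E)² / (P(M)²·P(J)) = (20.8)²·(0.233)² / ((0.563)²·(3.96)) = 18.7
Qₚ = 18.7 > Kₚ = 2.55, so the reverse reaction proceeds.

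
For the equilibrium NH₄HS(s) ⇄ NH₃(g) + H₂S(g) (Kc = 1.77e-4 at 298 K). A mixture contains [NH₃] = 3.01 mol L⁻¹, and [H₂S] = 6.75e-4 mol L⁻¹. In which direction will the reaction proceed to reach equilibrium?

(NH₄HS is a pure solid — omitted from Qc.)
Qc = [NH₃]·[H₂S] = (3.01)·(6.75e-4) = 0.00203
Qc = 0.00203 > Kc = 1.77e-4, so the reverse reaction proceeds.

reverse (toward reactants)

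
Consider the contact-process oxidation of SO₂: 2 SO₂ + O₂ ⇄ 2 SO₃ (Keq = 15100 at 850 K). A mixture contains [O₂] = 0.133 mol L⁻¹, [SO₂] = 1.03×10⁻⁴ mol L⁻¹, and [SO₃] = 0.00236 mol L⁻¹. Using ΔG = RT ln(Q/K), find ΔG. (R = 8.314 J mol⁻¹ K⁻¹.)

ΔG = -9.48 kJ/mol

Q = [SO₃]² / ([SO₂]²·[O₂]) = (0.00236)² / ((1.03×10⁻⁴)²·(0.133)) = 3950
ΔG = RT ln(Q/Keq) = (8.314 J mol⁻¹ K⁻¹)(850 K) × ln(3950/15100)
   = (7.067 kJ/mol)(-1.341) = -9.48 kJ/mol
ΔG < 0, so the forward reaction is spontaneous (proceeds forward).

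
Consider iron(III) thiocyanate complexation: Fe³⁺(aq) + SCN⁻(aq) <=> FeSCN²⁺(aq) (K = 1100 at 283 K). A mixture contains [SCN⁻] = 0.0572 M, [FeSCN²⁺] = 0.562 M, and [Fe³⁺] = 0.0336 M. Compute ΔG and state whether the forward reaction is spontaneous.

Q = [FeSCN²⁺] / ([Fe³⁺]·[SCN⁻]) = (0.562) / ((0.0336)·(0.0572)) = 292
ΔG = RT ln(Q/K) = (8.314 J mol⁻¹ K⁻¹)(283 K) × ln(292/1100)
   = (2.353 kJ/mol)(-1.326) = -3.12 kJ/mol
ΔG < 0, so the forward reaction is spontaneous (proceeds forward).

ΔG = -3.12 kJ/mol; the forward reaction is spontaneous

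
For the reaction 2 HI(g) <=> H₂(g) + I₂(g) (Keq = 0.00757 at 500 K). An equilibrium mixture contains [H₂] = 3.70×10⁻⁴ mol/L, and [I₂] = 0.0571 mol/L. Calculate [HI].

At equilibrium, Keq = [H₂]·[I₂] / [HI]² = 0.00757.
(3.70×10⁻⁴)·(0.0571) / ([HI])² = 0.00757
[HI]² = 0.00279 ⇒ [HI] = 0.0528 mol/L

[HI] = 0.0528 mol/L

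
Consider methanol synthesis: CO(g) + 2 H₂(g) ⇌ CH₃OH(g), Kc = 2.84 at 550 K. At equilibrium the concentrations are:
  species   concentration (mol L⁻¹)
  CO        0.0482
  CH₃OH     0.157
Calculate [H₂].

At equilibrium, Kc = [CH₃OH] / ([CO]·[H₂]²) = 2.84.
(0.157) / ((0.0482)·([H₂])²) = 2.84
[H₂]² = 1.15 ⇒ [H₂] = 1.07 mol L⁻¹

[H₂] = 1.07 mol L⁻¹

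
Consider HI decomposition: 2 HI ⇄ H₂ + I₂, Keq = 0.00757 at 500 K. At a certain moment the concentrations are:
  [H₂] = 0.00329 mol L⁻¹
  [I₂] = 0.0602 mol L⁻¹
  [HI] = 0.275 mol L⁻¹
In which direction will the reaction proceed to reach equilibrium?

Q = [H₂]·[I₂] / [HI]² = (0.00329)·(0.0602) / (0.275)² = 0.00262
Q = 0.00262 < Keq = 0.00757, so the forward reaction proceeds.

toward products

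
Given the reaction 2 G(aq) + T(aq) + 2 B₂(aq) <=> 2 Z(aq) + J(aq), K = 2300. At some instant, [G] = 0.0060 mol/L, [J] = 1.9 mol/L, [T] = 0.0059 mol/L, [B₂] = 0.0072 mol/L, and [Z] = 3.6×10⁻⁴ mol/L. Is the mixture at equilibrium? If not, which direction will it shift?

Q = [Z]²·[J] / ([G]²·[T]·[B₂]²) = (3.6×10⁻⁴)²·(1.9) / ((0.0060)²·(0.0059)·(0.0072)²) = 22000
Q = 22000 > K = 2300: net reverse reaction.

no; Q > K, reaction proceeds in reverse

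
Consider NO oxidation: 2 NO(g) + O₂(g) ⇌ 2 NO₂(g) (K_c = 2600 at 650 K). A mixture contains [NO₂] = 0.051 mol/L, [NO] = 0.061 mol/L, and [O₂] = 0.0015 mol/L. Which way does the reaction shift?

in the forward direction

Q_c = [NO₂]² / ([NO]²·[O₂]) = (0.051)² / ((0.061)²·(0.0015)) = 470
Q_c = 470 < K_c = 2600, so the forward reaction proceeds.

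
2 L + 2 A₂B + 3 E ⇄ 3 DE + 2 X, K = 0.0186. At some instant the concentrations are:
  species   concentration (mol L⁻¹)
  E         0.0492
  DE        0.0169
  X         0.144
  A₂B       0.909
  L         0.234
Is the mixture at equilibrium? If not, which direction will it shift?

Q = [DE]³·[X]² / ([L]²·[A₂B]²·[E]³) = (0.0169)³·(0.144)² / ((0.234)²·(0.909)²·(0.0492)³) = 0.0186
Q = 0.0186 = K; the system is at equilibrium.

yes, at equilibrium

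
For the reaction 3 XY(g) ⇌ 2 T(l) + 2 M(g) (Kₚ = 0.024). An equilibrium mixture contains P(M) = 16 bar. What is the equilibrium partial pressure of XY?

(T is a pure liquid — omitted from Kₚ.)
At equilibrium, Kₚ = P(M)² / P(XY)³ = 0.024.
(16)² / (P(XY))³ = 0.024
P(XY)³ = 10700 ⇒ P(XY) = 22 bar

P(XY) = 22 bar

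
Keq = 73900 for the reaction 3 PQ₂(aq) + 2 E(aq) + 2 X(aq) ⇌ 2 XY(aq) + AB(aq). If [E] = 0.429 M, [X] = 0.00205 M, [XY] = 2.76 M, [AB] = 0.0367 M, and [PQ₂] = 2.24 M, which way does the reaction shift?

Q = [XY]²·[AB] / ([PQ₂]³·[E]²·[X]²) = (2.76)²·(0.0367) / ((2.24)³·(0.429)²·(0.00205)²) = 32200
Q = 32200 < Keq = 73900, so the forward reaction proceeds.

to the right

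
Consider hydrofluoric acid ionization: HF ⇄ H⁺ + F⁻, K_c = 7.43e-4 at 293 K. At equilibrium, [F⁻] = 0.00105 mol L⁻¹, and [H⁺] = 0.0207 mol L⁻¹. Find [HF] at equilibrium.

At equilibrium, K_c = [H⁺]·[F⁻] / [HF] = 7.43e-4.
(0.0207)·(0.00105) / ([HF]) = 7.43e-4
[HF] = 0.0293 mol L⁻¹

[HF] = 0.0293 mol L⁻¹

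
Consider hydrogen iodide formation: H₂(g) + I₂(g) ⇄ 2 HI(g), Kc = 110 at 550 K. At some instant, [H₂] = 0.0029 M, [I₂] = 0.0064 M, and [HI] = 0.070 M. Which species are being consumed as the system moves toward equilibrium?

Qc = [HI]² / ([H₂]·[I₂]) = (0.070)² / ((0.0029)·(0.0064)) = 260
Qc = 260 > Kc = 110: net reverse reaction.

HI (products)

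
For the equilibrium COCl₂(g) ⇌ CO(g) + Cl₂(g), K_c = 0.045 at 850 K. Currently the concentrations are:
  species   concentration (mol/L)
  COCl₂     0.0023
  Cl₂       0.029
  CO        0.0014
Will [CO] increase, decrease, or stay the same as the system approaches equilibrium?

increase

Q_c = [CO]·[Cl₂] / [COCl₂] = (0.0014)·(0.029) / (0.0023) = 0.018
Q_c = 0.018 < K_c = 0.045: net forward reaction.
CO is a product, so it increases.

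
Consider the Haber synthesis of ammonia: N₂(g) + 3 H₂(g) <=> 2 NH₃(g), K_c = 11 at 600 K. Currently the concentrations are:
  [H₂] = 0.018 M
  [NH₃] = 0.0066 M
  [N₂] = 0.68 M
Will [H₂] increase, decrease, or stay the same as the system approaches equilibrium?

Q_c = [NH₃]² / ([N₂]·[H₂]³) = (0.0066)² / ((0.68)·(0.018)³) = 11
Q_c = 11 = K_c; the system is at equilibrium.

stay the same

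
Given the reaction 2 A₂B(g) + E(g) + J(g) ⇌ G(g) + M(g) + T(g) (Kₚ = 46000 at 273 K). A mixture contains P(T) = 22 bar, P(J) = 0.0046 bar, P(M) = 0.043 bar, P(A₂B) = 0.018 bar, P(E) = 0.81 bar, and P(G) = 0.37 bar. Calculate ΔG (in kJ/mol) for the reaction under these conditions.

Qₚ = P(G)·P(M)·P(T) / (P(A₂B)²·P(E)·P(J)) = (0.37)·(0.043)·(22) / ((0.018)²·(0.81)·(0.0046)) = 2.90×10⁵
ΔG = RT ln(Qₚ/Kₚ) = (8.314 J mol⁻¹ K⁻¹)(273 K) × ln(2.90×10⁵/46000)
   = (2.270 kJ/mol)(1.841) = 4.18 kJ/mol
ΔG > 0, so the forward reaction is non-spontaneous (proceeds in reverse).

ΔG = 4.18 kJ/mol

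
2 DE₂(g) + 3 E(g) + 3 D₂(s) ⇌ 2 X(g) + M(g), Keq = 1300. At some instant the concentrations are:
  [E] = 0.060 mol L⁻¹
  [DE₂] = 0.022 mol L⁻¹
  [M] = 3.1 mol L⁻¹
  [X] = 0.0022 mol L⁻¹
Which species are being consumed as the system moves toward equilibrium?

DE₂, E, D₂ (reactants)

(D₂ is a pure solid — omitted from Q.)
Q = [X]²·[M] / ([DE₂]²·[E]³) = (0.0022)²·(3.1) / ((0.022)²·(0.060)³) = 140
Q = 140 < Keq = 1300: net forward reaction.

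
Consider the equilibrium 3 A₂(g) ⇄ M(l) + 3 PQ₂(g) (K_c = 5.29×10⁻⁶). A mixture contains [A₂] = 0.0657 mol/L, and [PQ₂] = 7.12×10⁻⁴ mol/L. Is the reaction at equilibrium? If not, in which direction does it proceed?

forward (toward products)

(M is a pure liquid — omitted from Q_c.)
Q_c = [PQ₂]³ / [A₂]³ = (7.12×10⁻⁴)³ / (0.0657)³ = 1.27×10⁻⁶
Q_c = 1.27×10⁻⁶ < K_c = 5.29×10⁻⁶, so the forward reaction proceeds.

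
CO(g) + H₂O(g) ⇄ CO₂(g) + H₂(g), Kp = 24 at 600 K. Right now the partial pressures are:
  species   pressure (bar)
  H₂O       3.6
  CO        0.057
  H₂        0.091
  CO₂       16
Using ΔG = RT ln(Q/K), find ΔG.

Qp = P(CO₂)·P(H₂) / (P(CO)·P(H₂O)) = (16)·(0.091) / ((0.057)·(3.6)) = 7.10
ΔG = RT ln(Qp/Kp) = (8.314 J mol⁻¹ K⁻¹)(600 K) × ln(7.10/24)
   = (4.988 kJ/mol)(-1.218) = -6.08 kJ/mol
ΔG < 0, so the forward reaction is spontaneous (proceeds forward).

ΔG = -6.08 kJ/mol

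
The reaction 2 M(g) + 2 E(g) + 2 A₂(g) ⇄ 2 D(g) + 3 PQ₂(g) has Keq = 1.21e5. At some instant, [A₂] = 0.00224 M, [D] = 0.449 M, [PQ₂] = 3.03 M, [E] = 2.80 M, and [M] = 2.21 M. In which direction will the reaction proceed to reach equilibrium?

Q = [D]²·[PQ₂]³ / ([M]²·[E]²·[A₂]²) = (0.449)²·(3.03)³ / ((2.21)²·(2.80)²·(0.00224)²) = 29200
Q = 29200 < Keq = 1.21e5, so the forward reaction proceeds.

to the right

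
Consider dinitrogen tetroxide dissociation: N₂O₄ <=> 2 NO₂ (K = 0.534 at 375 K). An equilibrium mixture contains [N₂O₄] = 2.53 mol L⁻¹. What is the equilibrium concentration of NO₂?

[NO₂] = 1.16 mol L⁻¹

At equilibrium, K = [NO₂]² / [N₂O₄] = 0.534.
([NO₂])² / (2.53) = 0.534
[NO₂]² = 1.35 ⇒ [NO₂] = 1.16 mol L⁻¹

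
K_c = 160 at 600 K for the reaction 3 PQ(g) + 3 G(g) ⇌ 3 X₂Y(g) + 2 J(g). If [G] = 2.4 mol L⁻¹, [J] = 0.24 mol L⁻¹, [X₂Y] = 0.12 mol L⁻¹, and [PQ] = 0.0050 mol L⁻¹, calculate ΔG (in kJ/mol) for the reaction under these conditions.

ΔG = -5.10 kJ/mol

Q_c = [X₂Y]³·[J]² / ([PQ]³·[G]³) = (0.12)³·(0.24)² / ((0.0050)³·(2.4)³) = 57.6
ΔG = RT ln(Q_c/K_c) = (8.314 J mol⁻¹ K⁻¹)(600 K) × ln(57.6/160)
   = (4.988 kJ/mol)(-1.022) = -5.10 kJ/mol
ΔG < 0, so the forward reaction is spontaneous (proceeds forward).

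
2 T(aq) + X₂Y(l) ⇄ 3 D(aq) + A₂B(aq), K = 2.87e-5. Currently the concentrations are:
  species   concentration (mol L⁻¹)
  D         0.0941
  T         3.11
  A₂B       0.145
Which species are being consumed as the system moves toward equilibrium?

(X₂Y is a pure liquid — omitted from Q.)
Q = [D]³·[A₂B] / [T]² = (0.0941)³·(0.145) / (3.11)² = 1.25e-5
Q = 1.25e-5 < K = 2.87e-5: net forward reaction.

T, X₂Y (reactants)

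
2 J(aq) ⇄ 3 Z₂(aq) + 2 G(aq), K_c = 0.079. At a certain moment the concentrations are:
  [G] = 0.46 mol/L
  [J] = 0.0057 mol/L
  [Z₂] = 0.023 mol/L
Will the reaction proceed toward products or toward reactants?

Q_c = [Z₂]³·[G]² / [J]² = (0.023)³·(0.46)² / (0.0057)² = 0.079
Q_c = 0.079 = K_c, so the system is already at equilibrium.

at equilibrium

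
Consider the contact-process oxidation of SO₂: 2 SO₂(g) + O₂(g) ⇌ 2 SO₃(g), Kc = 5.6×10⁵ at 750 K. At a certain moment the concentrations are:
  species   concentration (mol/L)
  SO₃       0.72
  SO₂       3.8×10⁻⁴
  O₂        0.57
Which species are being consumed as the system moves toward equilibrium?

SO₃ (products)

Qc = [SO₃]² / ([SO₂]²·[O₂]) = (0.72)² / ((3.8×10⁻⁴)²·(0.57)) = 6.3×10⁶
Qc = 6.3×10⁶ > Kc = 5.6×10⁵: net reverse reaction.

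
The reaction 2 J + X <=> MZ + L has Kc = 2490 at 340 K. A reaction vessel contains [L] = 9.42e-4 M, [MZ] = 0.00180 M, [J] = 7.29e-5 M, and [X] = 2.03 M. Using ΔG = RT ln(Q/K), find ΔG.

Qc = [MZ]·[L] / ([J]²·[X]) = (0.00180)·(9.42e-4) / ((7.29e-5)²·(2.03)) = 157
ΔG = RT ln(Qc/Kc) = (8.314 J mol⁻¹ K⁻¹)(340 K) × ln(157/2490)
   = (2.827 kJ/mol)(-2.764) = -7.81 kJ/mol
ΔG < 0, so the forward reaction is spontaneous (proceeds forward).

ΔG = -7.81 kJ/mol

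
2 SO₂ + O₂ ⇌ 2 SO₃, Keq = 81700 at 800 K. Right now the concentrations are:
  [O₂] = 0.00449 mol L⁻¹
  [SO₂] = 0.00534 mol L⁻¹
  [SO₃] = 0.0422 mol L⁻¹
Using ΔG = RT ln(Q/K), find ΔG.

ΔG = -11.8 kJ/mol

Q = [SO₃]² / ([SO₂]²·[O₂]) = (0.0422)² / ((0.00534)²·(0.00449)) = 13900
ΔG = RT ln(Q/Keq) = (8.314 J mol⁻¹ K⁻¹)(800 K) × ln(13900/81700)
   = (6.651 kJ/mol)(-1.771) = -11.8 kJ/mol
ΔG < 0, so the forward reaction is spontaneous (proceeds forward).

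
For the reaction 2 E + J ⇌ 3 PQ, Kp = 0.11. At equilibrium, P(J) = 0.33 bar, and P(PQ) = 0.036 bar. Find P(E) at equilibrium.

P(E) = 0.036 bar

At equilibrium, Kp = P(PQ)³ / (P(E)²·P(J)) = 0.11.
(0.036)³ / ((P(E))²·(0.33)) = 0.11
P(E)² = 0.00129 ⇒ P(E) = 0.036 bar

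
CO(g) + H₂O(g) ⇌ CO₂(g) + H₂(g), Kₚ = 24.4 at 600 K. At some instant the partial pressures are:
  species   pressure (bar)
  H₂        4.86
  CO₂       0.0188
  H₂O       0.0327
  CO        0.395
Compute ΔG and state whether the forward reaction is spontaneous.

Qₚ = P(CO₂)·P(H₂) / (P(CO)·P(H₂O)) = (0.0188)·(4.86) / ((0.395)·(0.0327)) = 7.07
ΔG = RT ln(Qₚ/Kₚ) = (8.314 J mol⁻¹ K⁻¹)(600 K) × ln(7.07/24.4)
   = (4.988 kJ/mol)(-1.239) = -6.18 kJ/mol
ΔG < 0, so the forward reaction is spontaneous (proceeds forward).

ΔG = -6.18 kJ/mol; the forward reaction is spontaneous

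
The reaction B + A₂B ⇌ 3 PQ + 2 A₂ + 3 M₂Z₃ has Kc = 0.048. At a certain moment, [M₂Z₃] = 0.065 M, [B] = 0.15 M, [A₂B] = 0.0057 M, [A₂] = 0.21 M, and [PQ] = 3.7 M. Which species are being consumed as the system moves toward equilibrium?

Qc = [PQ]³·[A₂]²·[M₂Z₃]³ / ([B]·[A₂B]) = (3.7)³·(0.21)²·(0.065)³ / ((0.15)·(0.0057)) = 0.72
Qc = 0.72 > Kc = 0.048: net reverse reaction.

PQ, A₂, M₂Z₃ (products)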